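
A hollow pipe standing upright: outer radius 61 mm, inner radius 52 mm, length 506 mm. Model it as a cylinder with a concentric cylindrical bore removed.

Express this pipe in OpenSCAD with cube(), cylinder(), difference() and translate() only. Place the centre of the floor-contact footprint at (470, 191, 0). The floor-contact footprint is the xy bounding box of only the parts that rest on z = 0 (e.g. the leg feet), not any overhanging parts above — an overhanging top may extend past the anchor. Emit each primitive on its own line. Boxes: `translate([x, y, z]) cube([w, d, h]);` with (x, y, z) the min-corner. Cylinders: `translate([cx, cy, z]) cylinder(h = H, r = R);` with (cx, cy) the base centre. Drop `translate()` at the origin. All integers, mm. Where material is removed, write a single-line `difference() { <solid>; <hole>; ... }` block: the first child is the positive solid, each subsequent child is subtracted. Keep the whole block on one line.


difference() { translate([470, 191, 0]) cylinder(h = 506, r = 61); translate([470, 191, 0]) cylinder(h = 506, r = 52); }


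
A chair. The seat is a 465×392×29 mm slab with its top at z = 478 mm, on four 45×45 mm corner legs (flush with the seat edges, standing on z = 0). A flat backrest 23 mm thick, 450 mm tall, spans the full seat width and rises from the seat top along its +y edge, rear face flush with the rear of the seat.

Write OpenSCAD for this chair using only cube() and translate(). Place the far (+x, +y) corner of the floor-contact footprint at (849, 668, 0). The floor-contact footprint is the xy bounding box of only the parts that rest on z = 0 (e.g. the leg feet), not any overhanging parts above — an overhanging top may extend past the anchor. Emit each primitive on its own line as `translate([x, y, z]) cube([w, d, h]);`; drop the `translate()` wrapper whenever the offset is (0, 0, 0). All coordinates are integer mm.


translate([384, 276, 449]) cube([465, 392, 29]);
translate([384, 276, 0]) cube([45, 45, 449]);
translate([804, 276, 0]) cube([45, 45, 449]);
translate([384, 623, 0]) cube([45, 45, 449]);
translate([804, 623, 0]) cube([45, 45, 449]);
translate([384, 645, 478]) cube([465, 23, 450]);


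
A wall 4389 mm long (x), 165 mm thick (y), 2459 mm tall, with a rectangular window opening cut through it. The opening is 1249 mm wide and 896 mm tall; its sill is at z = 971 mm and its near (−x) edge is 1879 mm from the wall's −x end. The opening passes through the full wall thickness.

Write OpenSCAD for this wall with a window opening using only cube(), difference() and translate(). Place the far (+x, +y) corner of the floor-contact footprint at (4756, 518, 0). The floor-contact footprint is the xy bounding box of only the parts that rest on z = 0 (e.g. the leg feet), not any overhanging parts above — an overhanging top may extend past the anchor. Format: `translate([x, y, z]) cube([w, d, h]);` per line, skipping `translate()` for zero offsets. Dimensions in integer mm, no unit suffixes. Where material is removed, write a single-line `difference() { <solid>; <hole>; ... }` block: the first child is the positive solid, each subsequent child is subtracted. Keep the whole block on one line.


difference() { translate([367, 353, 0]) cube([4389, 165, 2459]); translate([2246, 353, 971]) cube([1249, 165, 896]); }


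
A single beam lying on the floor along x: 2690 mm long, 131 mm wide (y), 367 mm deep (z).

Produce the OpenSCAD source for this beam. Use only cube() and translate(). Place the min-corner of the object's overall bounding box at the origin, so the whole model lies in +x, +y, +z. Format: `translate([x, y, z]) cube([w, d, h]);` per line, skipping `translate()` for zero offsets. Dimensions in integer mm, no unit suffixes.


cube([2690, 131, 367]);


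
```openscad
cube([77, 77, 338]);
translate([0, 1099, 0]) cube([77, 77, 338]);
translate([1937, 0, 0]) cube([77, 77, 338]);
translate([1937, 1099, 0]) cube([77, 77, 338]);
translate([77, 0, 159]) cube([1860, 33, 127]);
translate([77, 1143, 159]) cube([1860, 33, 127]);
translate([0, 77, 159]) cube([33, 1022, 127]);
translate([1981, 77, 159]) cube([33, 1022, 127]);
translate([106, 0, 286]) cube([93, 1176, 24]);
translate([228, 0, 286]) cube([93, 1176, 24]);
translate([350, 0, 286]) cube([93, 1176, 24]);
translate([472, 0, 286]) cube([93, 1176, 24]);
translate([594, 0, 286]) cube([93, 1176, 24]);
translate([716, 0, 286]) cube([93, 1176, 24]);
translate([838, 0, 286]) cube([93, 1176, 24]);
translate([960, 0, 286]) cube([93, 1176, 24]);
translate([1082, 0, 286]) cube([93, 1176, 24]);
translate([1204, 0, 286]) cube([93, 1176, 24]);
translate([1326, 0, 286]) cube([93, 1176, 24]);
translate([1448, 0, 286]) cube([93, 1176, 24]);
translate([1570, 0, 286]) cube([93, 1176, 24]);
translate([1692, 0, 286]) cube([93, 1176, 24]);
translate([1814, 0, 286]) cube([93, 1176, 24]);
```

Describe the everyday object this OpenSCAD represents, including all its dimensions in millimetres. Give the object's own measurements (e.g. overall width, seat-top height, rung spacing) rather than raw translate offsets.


A bed frame 2014 mm long (x) by 1176 mm wide (y). Four 77×77 mm corner posts, 338 mm tall, at the corners of the footprint. Four rails of 33 mm thickness and 127 mm height run between adjacent posts with their undersides at z = 159 mm, their outer faces flush with the outside of the frame (the two x-running rails run between the posts' inner faces; the two y-running rails run between the posts' inner faces). 15 slats, each 93 mm wide (x) and 24 mm thick, lie across the top of the two x-running rails, running the full 1176 mm width of the frame in y; along x they sit between the end posts with a 29 mm gap after the −x posts and between neighbouring slats, leaving 30 mm before the +x posts.


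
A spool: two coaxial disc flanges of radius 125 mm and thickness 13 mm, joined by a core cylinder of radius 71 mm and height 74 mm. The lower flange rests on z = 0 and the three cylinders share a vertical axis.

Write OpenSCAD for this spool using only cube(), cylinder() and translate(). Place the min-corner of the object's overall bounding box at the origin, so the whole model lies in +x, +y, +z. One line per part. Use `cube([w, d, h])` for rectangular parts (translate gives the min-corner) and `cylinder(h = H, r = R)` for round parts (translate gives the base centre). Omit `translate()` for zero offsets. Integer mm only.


translate([125, 125, 0]) cylinder(h = 13, r = 125);
translate([125, 125, 13]) cylinder(h = 74, r = 71);
translate([125, 125, 87]) cylinder(h = 13, r = 125);


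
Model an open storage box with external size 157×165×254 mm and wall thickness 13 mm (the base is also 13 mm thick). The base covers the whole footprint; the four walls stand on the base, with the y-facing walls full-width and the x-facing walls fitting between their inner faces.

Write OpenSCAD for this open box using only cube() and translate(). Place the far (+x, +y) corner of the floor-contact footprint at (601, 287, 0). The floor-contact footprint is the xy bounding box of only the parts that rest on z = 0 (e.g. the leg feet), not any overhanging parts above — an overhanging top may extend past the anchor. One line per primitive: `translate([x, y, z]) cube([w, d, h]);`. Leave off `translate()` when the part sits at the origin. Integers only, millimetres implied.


translate([444, 122, 0]) cube([157, 165, 13]);
translate([444, 122, 13]) cube([157, 13, 241]);
translate([444, 274, 13]) cube([157, 13, 241]);
translate([444, 135, 13]) cube([13, 139, 241]);
translate([588, 135, 13]) cube([13, 139, 241]);


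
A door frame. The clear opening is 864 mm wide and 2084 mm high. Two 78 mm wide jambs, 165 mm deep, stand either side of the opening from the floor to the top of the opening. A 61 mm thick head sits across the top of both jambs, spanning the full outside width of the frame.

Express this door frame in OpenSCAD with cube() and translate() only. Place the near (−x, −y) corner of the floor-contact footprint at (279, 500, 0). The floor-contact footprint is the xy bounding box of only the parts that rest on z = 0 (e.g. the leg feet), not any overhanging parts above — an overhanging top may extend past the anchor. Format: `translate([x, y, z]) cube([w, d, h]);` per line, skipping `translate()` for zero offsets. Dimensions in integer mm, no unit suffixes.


translate([279, 500, 0]) cube([78, 165, 2084]);
translate([1221, 500, 0]) cube([78, 165, 2084]);
translate([279, 500, 2084]) cube([1020, 165, 61]);


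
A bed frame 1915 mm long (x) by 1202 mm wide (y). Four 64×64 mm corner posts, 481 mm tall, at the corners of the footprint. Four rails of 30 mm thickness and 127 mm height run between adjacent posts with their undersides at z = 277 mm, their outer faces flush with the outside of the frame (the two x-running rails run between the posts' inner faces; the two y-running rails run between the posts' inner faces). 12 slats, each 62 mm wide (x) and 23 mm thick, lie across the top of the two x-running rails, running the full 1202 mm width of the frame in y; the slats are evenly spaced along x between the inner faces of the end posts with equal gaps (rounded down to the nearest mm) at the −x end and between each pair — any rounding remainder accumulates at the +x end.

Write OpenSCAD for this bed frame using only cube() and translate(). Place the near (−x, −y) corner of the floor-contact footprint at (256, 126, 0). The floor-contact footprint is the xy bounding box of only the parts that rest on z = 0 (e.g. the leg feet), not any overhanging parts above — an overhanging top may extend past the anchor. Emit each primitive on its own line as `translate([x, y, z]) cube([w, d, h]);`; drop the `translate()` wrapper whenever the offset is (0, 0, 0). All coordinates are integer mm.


translate([256, 126, 0]) cube([64, 64, 481]);
translate([256, 1264, 0]) cube([64, 64, 481]);
translate([2107, 126, 0]) cube([64, 64, 481]);
translate([2107, 1264, 0]) cube([64, 64, 481]);
translate([320, 126, 277]) cube([1787, 30, 127]);
translate([320, 1298, 277]) cube([1787, 30, 127]);
translate([256, 190, 277]) cube([30, 1074, 127]);
translate([2141, 190, 277]) cube([30, 1074, 127]);
translate([400, 126, 404]) cube([62, 1202, 23]);
translate([542, 126, 404]) cube([62, 1202, 23]);
translate([684, 126, 404]) cube([62, 1202, 23]);
translate([826, 126, 404]) cube([62, 1202, 23]);
translate([968, 126, 404]) cube([62, 1202, 23]);
translate([1110, 126, 404]) cube([62, 1202, 23]);
translate([1252, 126, 404]) cube([62, 1202, 23]);
translate([1394, 126, 404]) cube([62, 1202, 23]);
translate([1536, 126, 404]) cube([62, 1202, 23]);
translate([1678, 126, 404]) cube([62, 1202, 23]);
translate([1820, 126, 404]) cube([62, 1202, 23]);
translate([1962, 126, 404]) cube([62, 1202, 23]);


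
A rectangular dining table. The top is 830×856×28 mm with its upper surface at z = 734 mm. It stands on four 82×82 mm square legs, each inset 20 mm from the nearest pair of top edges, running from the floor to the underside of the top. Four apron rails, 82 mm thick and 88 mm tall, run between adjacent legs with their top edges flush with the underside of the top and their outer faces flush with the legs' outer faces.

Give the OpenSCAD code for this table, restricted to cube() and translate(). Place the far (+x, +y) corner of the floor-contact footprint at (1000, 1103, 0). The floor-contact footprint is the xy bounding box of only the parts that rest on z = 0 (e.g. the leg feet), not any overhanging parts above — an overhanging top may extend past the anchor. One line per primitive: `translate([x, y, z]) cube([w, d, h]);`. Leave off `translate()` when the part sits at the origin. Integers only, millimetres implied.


// leg_h = 734 - 28 = 706
// apron z = 706 - 88 = 618
translate([190, 267, 706]) cube([830, 856, 28]);
translate([210, 287, 0]) cube([82, 82, 706]);
translate([918, 287, 0]) cube([82, 82, 706]);
translate([210, 1021, 0]) cube([82, 82, 706]);
translate([918, 1021, 0]) cube([82, 82, 706]);
translate([292, 287, 618]) cube([626, 82, 88]);
translate([292, 1021, 618]) cube([626, 82, 88]);
translate([210, 369, 618]) cube([82, 652, 88]);
translate([918, 369, 618]) cube([82, 652, 88]);


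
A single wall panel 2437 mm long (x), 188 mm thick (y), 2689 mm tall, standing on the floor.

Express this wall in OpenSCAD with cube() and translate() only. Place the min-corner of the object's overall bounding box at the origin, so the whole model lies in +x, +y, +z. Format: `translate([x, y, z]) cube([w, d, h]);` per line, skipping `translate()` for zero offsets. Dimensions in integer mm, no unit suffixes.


cube([2437, 188, 2689]);


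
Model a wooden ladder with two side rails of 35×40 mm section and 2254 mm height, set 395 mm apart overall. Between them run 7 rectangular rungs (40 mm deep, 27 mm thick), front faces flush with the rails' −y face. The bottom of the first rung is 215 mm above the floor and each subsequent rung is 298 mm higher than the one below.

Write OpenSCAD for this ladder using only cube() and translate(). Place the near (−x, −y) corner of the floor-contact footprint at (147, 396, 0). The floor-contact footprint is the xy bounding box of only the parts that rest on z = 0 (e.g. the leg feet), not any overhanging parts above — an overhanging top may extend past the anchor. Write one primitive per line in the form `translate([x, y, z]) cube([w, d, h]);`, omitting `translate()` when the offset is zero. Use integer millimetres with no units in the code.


translate([147, 396, 0]) cube([35, 40, 2254]);
translate([507, 396, 0]) cube([35, 40, 2254]);
translate([182, 396, 215]) cube([325, 40, 27]);
translate([182, 396, 513]) cube([325, 40, 27]);
translate([182, 396, 811]) cube([325, 40, 27]);
translate([182, 396, 1109]) cube([325, 40, 27]);
translate([182, 396, 1407]) cube([325, 40, 27]);
translate([182, 396, 1705]) cube([325, 40, 27]);
translate([182, 396, 2003]) cube([325, 40, 27]);


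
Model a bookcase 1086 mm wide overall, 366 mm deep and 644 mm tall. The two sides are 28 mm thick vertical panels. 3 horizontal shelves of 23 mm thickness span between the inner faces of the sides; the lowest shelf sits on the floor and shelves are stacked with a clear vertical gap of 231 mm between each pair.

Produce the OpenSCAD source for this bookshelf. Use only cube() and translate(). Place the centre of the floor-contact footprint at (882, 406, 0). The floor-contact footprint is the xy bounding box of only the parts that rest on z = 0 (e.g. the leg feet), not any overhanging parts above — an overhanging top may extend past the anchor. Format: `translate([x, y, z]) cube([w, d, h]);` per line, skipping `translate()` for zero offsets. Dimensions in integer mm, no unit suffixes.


translate([339, 223, 0]) cube([28, 366, 644]);
translate([1397, 223, 0]) cube([28, 366, 644]);
translate([367, 223, 0]) cube([1030, 366, 23]);
translate([367, 223, 254]) cube([1030, 366, 23]);
translate([367, 223, 508]) cube([1030, 366, 23]);


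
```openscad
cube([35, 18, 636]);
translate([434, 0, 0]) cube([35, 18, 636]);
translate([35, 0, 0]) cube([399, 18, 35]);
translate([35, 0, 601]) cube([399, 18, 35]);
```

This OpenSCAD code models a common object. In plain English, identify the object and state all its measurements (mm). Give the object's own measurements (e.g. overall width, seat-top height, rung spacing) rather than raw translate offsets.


A rectangular picture frame lying in the x–z plane (depth along y). The opening is 399 mm wide (x) by 566 mm tall (z), surrounded by a border 35 mm wide on all four sides. The frame is 18 mm deep and is made of two full-height vertical stiles with two horizontal rails fitted between them.


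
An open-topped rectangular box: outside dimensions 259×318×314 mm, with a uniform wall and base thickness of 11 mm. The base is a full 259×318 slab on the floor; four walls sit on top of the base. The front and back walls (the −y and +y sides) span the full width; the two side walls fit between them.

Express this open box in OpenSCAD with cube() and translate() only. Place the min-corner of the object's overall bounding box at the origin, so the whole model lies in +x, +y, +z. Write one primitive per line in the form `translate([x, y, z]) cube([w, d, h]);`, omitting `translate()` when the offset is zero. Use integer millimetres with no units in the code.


cube([259, 318, 11]);
translate([0, 0, 11]) cube([259, 11, 303]);
translate([0, 307, 11]) cube([259, 11, 303]);
translate([0, 11, 11]) cube([11, 296, 303]);
translate([248, 11, 11]) cube([11, 296, 303]);


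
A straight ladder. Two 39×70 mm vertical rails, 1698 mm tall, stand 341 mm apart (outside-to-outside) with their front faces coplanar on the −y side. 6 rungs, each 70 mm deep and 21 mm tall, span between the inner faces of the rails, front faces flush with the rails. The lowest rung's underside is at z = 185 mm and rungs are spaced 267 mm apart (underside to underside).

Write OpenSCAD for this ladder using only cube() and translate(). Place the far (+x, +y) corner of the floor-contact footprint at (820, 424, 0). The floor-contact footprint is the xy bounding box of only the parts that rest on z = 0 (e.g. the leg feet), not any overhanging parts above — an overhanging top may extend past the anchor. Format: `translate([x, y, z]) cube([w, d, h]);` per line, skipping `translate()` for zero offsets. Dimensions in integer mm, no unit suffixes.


translate([479, 354, 0]) cube([39, 70, 1698]);
translate([781, 354, 0]) cube([39, 70, 1698]);
translate([518, 354, 185]) cube([263, 70, 21]);
translate([518, 354, 452]) cube([263, 70, 21]);
translate([518, 354, 719]) cube([263, 70, 21]);
translate([518, 354, 986]) cube([263, 70, 21]);
translate([518, 354, 1253]) cube([263, 70, 21]);
translate([518, 354, 1520]) cube([263, 70, 21]);


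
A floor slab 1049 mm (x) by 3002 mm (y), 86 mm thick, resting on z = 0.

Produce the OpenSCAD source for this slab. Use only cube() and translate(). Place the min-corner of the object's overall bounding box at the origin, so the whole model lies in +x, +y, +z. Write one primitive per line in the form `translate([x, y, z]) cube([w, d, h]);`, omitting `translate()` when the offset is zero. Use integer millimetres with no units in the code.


cube([1049, 3002, 86]);


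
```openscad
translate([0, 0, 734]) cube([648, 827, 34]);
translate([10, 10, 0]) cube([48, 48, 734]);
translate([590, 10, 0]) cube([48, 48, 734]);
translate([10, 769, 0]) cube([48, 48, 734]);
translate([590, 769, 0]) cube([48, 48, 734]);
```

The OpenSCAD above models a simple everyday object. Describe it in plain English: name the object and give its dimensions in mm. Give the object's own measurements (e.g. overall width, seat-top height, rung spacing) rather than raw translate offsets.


A table: top 648 mm (x) × 827 mm (y), 34 mm thick, upper face at z = 768 mm, on four 48×48 mm square legs, each inset 10 mm from the nearest pair of top edges from z = 0 to the bottom of the top.


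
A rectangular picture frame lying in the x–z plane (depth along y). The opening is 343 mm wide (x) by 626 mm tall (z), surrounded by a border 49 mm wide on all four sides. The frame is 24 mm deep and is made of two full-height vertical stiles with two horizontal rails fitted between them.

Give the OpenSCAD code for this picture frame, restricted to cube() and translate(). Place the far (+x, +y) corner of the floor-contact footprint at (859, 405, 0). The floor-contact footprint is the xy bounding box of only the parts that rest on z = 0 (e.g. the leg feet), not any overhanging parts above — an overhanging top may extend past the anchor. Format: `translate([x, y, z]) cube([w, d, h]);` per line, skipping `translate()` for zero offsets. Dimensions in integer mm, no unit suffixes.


translate([418, 381, 0]) cube([49, 24, 724]);
translate([810, 381, 0]) cube([49, 24, 724]);
translate([467, 381, 0]) cube([343, 24, 49]);
translate([467, 381, 675]) cube([343, 24, 49]);


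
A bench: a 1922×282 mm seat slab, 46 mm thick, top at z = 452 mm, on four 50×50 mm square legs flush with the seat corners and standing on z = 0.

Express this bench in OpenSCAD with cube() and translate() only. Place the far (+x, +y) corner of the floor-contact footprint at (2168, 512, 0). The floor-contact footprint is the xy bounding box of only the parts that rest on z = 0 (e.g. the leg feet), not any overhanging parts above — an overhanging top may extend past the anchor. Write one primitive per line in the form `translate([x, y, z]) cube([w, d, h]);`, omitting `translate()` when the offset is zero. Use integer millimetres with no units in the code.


translate([246, 230, 406]) cube([1922, 282, 46]);
translate([246, 230, 0]) cube([50, 50, 406]);
translate([246, 462, 0]) cube([50, 50, 406]);
translate([2118, 230, 0]) cube([50, 50, 406]);
translate([2118, 462, 0]) cube([50, 50, 406]);


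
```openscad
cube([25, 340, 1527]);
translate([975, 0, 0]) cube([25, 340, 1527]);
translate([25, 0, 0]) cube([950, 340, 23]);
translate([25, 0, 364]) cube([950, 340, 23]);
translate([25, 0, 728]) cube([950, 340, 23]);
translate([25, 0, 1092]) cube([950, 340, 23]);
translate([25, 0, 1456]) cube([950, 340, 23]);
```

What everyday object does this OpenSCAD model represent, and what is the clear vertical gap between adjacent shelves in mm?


A bookshelf. The clear shelf gap is 341 mm.

Two tall side panels with 5 horizontal boards between them — a bookshelf. The first two shelf undersides are at z = 0 and z = 364; with shelf thickness 23, the clear gap is 364 − 0 − 23 = 341 mm.


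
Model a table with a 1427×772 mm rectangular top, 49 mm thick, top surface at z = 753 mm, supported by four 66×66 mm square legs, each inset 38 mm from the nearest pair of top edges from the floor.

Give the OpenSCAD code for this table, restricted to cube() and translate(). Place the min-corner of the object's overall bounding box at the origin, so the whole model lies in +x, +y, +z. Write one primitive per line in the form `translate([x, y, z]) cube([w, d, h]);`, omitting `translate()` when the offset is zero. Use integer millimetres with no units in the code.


translate([0, 0, 704]) cube([1427, 772, 49]);
translate([38, 38, 0]) cube([66, 66, 704]);
translate([1323, 38, 0]) cube([66, 66, 704]);
translate([38, 668, 0]) cube([66, 66, 704]);
translate([1323, 668, 0]) cube([66, 66, 704]);


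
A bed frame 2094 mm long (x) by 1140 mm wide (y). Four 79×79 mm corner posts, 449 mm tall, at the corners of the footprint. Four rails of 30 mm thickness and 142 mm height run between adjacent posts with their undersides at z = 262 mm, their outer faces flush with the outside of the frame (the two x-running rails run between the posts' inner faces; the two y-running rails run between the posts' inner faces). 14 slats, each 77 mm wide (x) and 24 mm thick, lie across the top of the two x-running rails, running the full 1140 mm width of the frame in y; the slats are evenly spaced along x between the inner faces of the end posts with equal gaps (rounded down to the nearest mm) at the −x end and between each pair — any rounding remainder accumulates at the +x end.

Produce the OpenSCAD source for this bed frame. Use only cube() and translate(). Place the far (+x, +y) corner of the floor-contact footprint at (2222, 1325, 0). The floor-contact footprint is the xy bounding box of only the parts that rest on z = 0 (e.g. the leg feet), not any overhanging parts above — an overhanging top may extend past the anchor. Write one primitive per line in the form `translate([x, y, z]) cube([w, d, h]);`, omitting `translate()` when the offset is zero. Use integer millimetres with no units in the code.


translate([128, 185, 0]) cube([79, 79, 449]);
translate([128, 1246, 0]) cube([79, 79, 449]);
translate([2143, 185, 0]) cube([79, 79, 449]);
translate([2143, 1246, 0]) cube([79, 79, 449]);
translate([207, 185, 262]) cube([1936, 30, 142]);
translate([207, 1295, 262]) cube([1936, 30, 142]);
translate([128, 264, 262]) cube([30, 982, 142]);
translate([2192, 264, 262]) cube([30, 982, 142]);
translate([264, 185, 404]) cube([77, 1140, 24]);
translate([398, 185, 404]) cube([77, 1140, 24]);
translate([532, 185, 404]) cube([77, 1140, 24]);
translate([666, 185, 404]) cube([77, 1140, 24]);
translate([800, 185, 404]) cube([77, 1140, 24]);
translate([934, 185, 404]) cube([77, 1140, 24]);
translate([1068, 185, 404]) cube([77, 1140, 24]);
translate([1202, 185, 404]) cube([77, 1140, 24]);
translate([1336, 185, 404]) cube([77, 1140, 24]);
translate([1470, 185, 404]) cube([77, 1140, 24]);
translate([1604, 185, 404]) cube([77, 1140, 24]);
translate([1738, 185, 404]) cube([77, 1140, 24]);
translate([1872, 185, 404]) cube([77, 1140, 24]);
translate([2006, 185, 404]) cube([77, 1140, 24]);


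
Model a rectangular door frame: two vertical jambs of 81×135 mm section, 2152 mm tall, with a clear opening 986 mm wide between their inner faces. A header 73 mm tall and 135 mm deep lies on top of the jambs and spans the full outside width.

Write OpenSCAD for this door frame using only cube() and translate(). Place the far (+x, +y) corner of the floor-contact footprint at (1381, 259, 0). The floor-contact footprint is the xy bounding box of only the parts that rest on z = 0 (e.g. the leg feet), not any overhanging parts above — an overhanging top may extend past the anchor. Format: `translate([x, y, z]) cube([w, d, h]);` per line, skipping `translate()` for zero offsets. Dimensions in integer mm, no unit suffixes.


translate([233, 124, 0]) cube([81, 135, 2152]);
translate([1300, 124, 0]) cube([81, 135, 2152]);
translate([233, 124, 2152]) cube([1148, 135, 73]);


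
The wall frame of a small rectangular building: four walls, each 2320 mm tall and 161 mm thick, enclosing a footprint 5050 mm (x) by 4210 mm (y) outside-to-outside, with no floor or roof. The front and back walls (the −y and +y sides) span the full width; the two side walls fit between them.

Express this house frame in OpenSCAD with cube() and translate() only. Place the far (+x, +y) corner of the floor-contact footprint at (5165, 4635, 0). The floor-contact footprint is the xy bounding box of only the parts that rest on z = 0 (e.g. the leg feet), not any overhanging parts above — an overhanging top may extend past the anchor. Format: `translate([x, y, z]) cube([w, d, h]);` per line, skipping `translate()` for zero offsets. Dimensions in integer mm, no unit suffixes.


translate([115, 425, 0]) cube([5050, 161, 2320]);
translate([115, 4474, 0]) cube([5050, 161, 2320]);
translate([115, 586, 0]) cube([161, 3888, 2320]);
translate([5004, 586, 0]) cube([161, 3888, 2320]);


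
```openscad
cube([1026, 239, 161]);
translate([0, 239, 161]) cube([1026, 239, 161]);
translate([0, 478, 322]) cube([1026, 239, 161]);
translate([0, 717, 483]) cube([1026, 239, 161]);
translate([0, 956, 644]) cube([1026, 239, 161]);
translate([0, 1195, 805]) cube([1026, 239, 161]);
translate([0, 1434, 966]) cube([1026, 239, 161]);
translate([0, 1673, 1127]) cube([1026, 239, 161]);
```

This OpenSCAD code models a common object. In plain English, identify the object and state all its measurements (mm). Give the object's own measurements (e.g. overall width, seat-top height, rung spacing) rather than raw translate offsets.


A straight staircase of 8 solid steps. Each step is 1026 mm wide (x), 239 mm deep (y, the going) and 161 mm tall (the rise). The first step rests on the floor; each subsequent step sits one going further in +y and one rise higher in +z, directly behind and above the previous step with no overlap.


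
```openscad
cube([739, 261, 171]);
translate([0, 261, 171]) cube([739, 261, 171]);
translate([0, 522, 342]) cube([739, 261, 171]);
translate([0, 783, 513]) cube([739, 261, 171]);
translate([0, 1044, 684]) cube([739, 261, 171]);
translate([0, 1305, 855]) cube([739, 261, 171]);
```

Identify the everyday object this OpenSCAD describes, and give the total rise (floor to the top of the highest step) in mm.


A staircase. The total rise is 1026 mm.

6 identical blocks, each offset up and back from the previous — a staircase. Each step is 171 mm tall and there are 6 of them, so the total rise is 6 × 171 = 1026 mm.


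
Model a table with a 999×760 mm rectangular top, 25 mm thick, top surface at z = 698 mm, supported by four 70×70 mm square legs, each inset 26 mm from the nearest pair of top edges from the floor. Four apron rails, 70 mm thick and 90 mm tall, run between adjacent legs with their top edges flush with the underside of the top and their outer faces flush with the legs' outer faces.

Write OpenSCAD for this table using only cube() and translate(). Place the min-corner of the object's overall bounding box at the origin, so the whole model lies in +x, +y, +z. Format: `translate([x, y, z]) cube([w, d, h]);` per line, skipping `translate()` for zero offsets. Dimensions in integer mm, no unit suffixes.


translate([0, 0, 673]) cube([999, 760, 25]);
translate([26, 26, 0]) cube([70, 70, 673]);
translate([903, 26, 0]) cube([70, 70, 673]);
translate([26, 664, 0]) cube([70, 70, 673]);
translate([903, 664, 0]) cube([70, 70, 673]);
translate([96, 26, 583]) cube([807, 70, 90]);
translate([96, 664, 583]) cube([807, 70, 90]);
translate([26, 96, 583]) cube([70, 568, 90]);
translate([903, 96, 583]) cube([70, 568, 90]);


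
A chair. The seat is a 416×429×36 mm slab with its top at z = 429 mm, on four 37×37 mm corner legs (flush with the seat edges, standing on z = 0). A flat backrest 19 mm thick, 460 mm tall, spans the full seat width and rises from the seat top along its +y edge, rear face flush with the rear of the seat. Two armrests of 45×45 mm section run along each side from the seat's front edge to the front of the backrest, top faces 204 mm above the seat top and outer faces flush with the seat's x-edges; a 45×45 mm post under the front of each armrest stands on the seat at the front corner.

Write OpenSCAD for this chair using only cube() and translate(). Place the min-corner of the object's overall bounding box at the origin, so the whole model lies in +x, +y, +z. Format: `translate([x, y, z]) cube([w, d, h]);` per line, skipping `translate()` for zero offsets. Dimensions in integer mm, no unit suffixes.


translate([0, 0, 393]) cube([416, 429, 36]);
cube([37, 37, 393]);
translate([379, 0, 0]) cube([37, 37, 393]);
translate([0, 392, 0]) cube([37, 37, 393]);
translate([379, 392, 0]) cube([37, 37, 393]);
translate([0, 410, 429]) cube([416, 19, 460]);
translate([0, 0, 588]) cube([45, 410, 45]);
translate([371, 0, 588]) cube([45, 410, 45]);
translate([0, 0, 429]) cube([45, 45, 159]);
translate([371, 0, 429]) cube([45, 45, 159]);


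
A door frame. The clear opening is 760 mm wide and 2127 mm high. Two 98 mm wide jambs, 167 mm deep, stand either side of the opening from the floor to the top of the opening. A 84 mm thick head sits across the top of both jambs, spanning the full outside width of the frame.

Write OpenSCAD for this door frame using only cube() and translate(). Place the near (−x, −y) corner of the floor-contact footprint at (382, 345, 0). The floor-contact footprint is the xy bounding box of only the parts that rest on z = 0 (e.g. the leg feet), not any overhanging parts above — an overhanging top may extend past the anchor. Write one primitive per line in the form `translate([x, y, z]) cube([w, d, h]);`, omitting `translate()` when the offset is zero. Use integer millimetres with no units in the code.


translate([382, 345, 0]) cube([98, 167, 2127]);
translate([1240, 345, 0]) cube([98, 167, 2127]);
translate([382, 345, 2127]) cube([956, 167, 84]);


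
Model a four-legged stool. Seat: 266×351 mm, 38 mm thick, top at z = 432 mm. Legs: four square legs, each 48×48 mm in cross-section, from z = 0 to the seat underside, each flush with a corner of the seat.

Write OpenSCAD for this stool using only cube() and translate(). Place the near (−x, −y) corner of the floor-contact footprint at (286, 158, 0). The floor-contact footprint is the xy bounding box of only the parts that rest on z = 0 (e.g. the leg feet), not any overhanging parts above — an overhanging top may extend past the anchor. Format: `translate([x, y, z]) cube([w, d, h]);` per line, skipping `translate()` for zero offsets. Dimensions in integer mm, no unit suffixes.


translate([286, 158, 394]) cube([266, 351, 38]);
translate([286, 158, 0]) cube([48, 48, 394]);
translate([504, 158, 0]) cube([48, 48, 394]);
translate([286, 461, 0]) cube([48, 48, 394]);
translate([504, 461, 0]) cube([48, 48, 394]);


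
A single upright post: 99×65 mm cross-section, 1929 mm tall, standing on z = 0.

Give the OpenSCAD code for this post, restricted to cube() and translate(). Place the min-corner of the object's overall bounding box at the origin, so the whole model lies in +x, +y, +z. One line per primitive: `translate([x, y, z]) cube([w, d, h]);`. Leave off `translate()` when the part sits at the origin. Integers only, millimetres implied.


cube([99, 65, 1929]);


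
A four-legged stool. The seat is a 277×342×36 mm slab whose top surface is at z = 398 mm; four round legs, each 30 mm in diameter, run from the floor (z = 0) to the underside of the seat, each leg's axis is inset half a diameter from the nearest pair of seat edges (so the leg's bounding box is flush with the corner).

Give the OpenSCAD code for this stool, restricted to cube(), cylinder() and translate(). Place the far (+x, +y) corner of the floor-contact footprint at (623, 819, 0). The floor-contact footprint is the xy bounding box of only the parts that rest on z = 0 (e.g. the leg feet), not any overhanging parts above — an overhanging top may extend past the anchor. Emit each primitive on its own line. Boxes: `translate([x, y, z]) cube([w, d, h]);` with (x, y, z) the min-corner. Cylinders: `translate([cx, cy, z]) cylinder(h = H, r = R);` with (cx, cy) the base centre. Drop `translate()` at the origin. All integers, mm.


translate([346, 477, 362]) cube([277, 342, 36]);
translate([361, 492, 0]) cylinder(h = 362, r = 15);
translate([608, 492, 0]) cylinder(h = 362, r = 15);
translate([361, 804, 0]) cylinder(h = 362, r = 15);
translate([608, 804, 0]) cylinder(h = 362, r = 15);


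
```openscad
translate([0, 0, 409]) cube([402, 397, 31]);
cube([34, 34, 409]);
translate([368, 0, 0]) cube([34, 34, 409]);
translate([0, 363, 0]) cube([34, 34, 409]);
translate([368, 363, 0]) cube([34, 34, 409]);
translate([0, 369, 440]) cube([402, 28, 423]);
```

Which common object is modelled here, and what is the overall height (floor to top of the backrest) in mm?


A chair. The overall height is 863 mm.

A slab on four corner posts with a tall panel at the back — a chair. The seat slab sits at z = 409 with thickness 31, and the 423 mm backrest starts at the seat top, so the overall height is 409 + 31 + 423 = 863 mm.


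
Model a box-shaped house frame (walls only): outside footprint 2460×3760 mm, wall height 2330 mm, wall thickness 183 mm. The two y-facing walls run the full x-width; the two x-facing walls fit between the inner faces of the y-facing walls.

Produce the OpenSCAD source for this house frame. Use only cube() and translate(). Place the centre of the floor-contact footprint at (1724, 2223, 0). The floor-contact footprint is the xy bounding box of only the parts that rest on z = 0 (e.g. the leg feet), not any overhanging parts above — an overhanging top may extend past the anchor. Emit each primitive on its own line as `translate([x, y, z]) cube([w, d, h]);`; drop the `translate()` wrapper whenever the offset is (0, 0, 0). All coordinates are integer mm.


translate([494, 343, 0]) cube([2460, 183, 2330]);
translate([494, 3920, 0]) cube([2460, 183, 2330]);
translate([494, 526, 0]) cube([183, 3394, 2330]);
translate([2771, 526, 0]) cube([183, 3394, 2330]);


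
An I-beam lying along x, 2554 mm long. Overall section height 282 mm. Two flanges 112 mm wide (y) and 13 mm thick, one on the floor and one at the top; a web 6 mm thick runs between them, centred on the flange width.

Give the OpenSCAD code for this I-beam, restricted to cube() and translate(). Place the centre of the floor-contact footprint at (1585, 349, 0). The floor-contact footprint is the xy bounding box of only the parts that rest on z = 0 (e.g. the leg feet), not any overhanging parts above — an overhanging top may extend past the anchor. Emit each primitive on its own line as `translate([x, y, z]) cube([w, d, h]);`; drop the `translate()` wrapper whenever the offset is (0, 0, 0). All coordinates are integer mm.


translate([308, 293, 0]) cube([2554, 112, 13]);
translate([308, 346, 13]) cube([2554, 6, 256]);
translate([308, 293, 269]) cube([2554, 112, 13]);


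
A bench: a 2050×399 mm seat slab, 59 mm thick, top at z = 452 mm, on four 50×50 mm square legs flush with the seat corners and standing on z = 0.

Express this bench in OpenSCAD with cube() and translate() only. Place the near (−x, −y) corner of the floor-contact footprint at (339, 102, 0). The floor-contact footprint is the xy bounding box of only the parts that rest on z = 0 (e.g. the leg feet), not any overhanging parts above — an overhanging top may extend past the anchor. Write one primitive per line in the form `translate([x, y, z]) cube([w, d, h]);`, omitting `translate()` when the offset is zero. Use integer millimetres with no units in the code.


translate([339, 102, 393]) cube([2050, 399, 59]);
translate([339, 102, 0]) cube([50, 50, 393]);
translate([339, 451, 0]) cube([50, 50, 393]);
translate([2339, 102, 0]) cube([50, 50, 393]);
translate([2339, 451, 0]) cube([50, 50, 393]);


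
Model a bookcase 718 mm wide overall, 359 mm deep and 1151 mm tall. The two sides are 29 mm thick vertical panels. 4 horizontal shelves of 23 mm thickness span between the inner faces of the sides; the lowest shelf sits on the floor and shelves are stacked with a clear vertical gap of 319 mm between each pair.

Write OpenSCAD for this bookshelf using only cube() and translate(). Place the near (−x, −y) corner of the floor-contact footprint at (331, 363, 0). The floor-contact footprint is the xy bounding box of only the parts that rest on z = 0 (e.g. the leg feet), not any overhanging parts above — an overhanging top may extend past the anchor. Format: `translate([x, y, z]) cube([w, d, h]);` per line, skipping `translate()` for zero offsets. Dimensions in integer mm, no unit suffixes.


translate([331, 363, 0]) cube([29, 359, 1151]);
translate([1020, 363, 0]) cube([29, 359, 1151]);
translate([360, 363, 0]) cube([660, 359, 23]);
translate([360, 363, 342]) cube([660, 359, 23]);
translate([360, 363, 684]) cube([660, 359, 23]);
translate([360, 363, 1026]) cube([660, 359, 23]);


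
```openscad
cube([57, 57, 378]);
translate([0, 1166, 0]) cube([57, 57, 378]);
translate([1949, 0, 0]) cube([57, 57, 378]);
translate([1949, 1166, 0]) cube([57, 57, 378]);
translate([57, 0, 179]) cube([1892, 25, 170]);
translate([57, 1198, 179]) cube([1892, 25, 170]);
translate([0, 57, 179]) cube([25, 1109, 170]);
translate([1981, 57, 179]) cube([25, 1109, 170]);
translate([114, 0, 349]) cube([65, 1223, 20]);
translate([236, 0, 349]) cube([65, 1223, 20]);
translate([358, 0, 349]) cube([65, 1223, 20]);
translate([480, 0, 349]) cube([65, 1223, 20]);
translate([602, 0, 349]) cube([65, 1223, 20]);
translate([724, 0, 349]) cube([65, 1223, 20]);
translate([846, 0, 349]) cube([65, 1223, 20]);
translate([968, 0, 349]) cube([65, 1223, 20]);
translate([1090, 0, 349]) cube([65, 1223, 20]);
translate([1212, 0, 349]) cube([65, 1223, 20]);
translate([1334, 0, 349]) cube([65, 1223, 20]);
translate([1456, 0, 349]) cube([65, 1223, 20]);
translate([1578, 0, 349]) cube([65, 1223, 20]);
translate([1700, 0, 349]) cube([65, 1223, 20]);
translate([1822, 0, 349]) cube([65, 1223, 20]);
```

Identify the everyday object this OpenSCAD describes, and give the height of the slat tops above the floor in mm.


A bed frame. The slat-top height is 369 mm.

Four posts, four rails, and a row of slats — a bed frame. Slats sit on the rails at z = 179 + 170 = 349; with slat thickness 20, the top is 369 mm.


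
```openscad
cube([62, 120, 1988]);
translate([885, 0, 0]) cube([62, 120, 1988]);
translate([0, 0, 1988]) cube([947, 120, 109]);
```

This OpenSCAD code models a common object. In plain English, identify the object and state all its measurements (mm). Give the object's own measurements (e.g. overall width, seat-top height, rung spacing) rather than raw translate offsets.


A door frame. The clear opening is 823 mm wide and 1988 mm high. Two 62 mm wide jambs, 120 mm deep, stand either side of the opening from the floor to the top of the opening. A 109 mm thick head sits across the top of both jambs, spanning the full outside width of the frame.
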